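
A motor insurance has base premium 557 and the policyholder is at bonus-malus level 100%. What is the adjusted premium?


adjusted = base * BM_level / 100
= 557 * 100 / 100
= 557 * 1.0
= 557.0


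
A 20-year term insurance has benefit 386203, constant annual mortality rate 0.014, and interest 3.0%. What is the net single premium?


NSP = benefit * sum_{k=0}^{n-1} k_p_x * q * v^(k+1)
With constant q=0.014, v=0.970874
Sum = 0.185299
NSP = 386203 * 0.185299
= 71562.9902


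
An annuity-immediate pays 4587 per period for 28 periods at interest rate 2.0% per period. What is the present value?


PV = PMT * (1 - (1+i)^(-n)) / i
= 4587 * (1 - (1+0.02)^(-28)) / 0.02
= 4587 * (1 - 0.574375) / 0.02
= 4587 * 21.281272
= 97617.1963


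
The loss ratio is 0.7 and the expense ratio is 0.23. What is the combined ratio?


Combined ratio = loss ratio + expense ratio
= 0.7 + 0.23
= 0.93


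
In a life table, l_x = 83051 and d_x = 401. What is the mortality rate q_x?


q_x = d_x / l_x
= 401 / 83051
= 0.0048


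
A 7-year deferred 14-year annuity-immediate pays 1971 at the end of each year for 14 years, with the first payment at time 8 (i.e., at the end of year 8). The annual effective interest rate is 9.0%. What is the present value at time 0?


PV at time 7 of the 14-year annuity-immediate:
a_n = 1971 * (1-(1+0.09)^(-14))/0.09 = 15346.5024
Discount back 7 years to time 0:
PV = 15346.5024 * (1+0.09)^(-7)
= 15346.5024 * 0.547034
= 8395.0624


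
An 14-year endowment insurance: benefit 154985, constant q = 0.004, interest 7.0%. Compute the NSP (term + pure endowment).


Term component = 5305.8888
Pure endowment = 14_p_x * v^14 * benefit = 0.945433 * 0.387817 * 154985 = 56826.0564
NSP = 62131.9452


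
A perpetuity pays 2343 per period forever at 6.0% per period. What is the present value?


PV = PMT / i
= 2343 / 0.06
= 39050.0


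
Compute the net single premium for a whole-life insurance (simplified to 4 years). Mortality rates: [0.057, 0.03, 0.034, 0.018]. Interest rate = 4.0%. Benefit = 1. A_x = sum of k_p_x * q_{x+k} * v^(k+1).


v = 0.961538
Year 0: k_p_x=1.0, q=0.057, term=0.054808
Year 1: k_p_x=0.943, q=0.03, term=0.026156
Year 2: k_p_x=0.91471, q=0.034, term=0.027648
Year 3: k_p_x=0.88361, q=0.018, term=0.013596
A_x = 0.1222


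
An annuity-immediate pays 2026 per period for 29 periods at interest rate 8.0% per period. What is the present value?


PV = PMT * (1 - (1+i)^(-n)) / i
= 2026 * (1 - (1+0.08)^(-29)) / 0.08
= 2026 * (1 - 0.107328) / 0.08
= 2026 * 11.158406
= 22606.9306


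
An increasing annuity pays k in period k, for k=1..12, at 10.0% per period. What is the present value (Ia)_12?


(Ia)_n = sum_{k=1}^{n} k * v^k, v = 1/(1+i)
v = 0.909091
Sum computed term by term:
(Ia)_12 = 36.7149


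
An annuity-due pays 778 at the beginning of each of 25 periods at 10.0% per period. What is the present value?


PV_due = PMT * (1-(1+i)^(-n))/i * (1+i)
PV_immediate = 7061.9371
PV_due = 7061.9371 * 1.1
= 7768.1308


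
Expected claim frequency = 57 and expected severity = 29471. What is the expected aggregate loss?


E[S] = E[N] * E[X]
= 57 * 29471
= 1.6798e+06


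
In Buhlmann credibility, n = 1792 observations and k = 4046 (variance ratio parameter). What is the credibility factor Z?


Z = n / (n + k)
= 1792 / (1792 + 4046)
= 1792 / 5838
= 0.307


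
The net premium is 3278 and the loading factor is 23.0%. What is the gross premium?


Gross = net * (1 + loading)
= 3278 * (1 + 0.23)
= 3278 * 1.23
= 4031.94


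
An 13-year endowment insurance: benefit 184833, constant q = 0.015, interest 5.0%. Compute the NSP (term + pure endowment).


Term component = 24068.5571
Pure endowment = 13_p_x * v^13 * benefit = 0.82162 * 0.530321 * 184833 = 80535.9194
NSP = 104604.4765


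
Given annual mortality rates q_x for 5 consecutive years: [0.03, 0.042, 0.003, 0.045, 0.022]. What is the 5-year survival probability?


p_k = 1 - q_k for each year
Survival = product of (1 - q_k)
= 0.97 * 0.958 * 0.997 * 0.955 * 0.978
= 0.8653


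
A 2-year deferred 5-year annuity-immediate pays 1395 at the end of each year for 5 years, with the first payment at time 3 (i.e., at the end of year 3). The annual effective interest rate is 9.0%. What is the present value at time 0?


PV at time 2 of the 5-year annuity-immediate:
a_n = 1395 * (1-(1+0.09)^(-5))/0.09 = 5426.0635
Discount back 2 years to time 0:
PV = 5426.0635 * (1+0.09)^(-2)
= 5426.0635 * 0.84168
= 4567.0091


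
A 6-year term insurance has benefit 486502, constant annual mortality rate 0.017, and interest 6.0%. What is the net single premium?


NSP = benefit * sum_{k=0}^{n-1} k_p_x * q * v^(k+1)
With constant q=0.017, v=0.943396
Sum = 0.080354
NSP = 486502 * 0.080354
= 39092.5396


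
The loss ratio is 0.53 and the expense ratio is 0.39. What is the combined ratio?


Combined ratio = loss ratio + expense ratio
= 0.53 + 0.39
= 0.92


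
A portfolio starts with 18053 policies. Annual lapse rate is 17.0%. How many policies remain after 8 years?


remaining = initial * (1 - lapse)^years
= 18053 * (1 - 0.17)^8
= 18053 * 0.225229
= 4066.0632


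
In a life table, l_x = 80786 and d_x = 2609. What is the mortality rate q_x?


q_x = d_x / l_x
= 2609 / 80786
= 0.0323


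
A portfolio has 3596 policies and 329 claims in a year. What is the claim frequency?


frequency = claims / policies
= 329 / 3596
= 0.0915


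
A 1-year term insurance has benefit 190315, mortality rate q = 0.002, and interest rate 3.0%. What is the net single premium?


NSP = benefit * q * v
v = 1/(1+i) = 0.970874
NSP = 190315 * 0.002 * 0.970874
= 369.5437


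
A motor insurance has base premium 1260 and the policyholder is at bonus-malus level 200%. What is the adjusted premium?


adjusted = base * BM_level / 100
= 1260 * 200 / 100
= 1260 * 2.0
= 2520.0


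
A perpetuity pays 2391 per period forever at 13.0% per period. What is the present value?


PV = PMT / i
= 2391 / 0.13
= 18392.3077


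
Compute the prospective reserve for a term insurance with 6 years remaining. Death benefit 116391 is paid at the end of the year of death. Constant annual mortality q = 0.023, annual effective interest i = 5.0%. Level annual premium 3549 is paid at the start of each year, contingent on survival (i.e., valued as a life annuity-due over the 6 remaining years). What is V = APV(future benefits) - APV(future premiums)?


v = 1/(1+i) = 0.952381
APV(future benefits) per unit = sum_{k=0}^{5} k_p_x * q * v^(k+1) = 0.110595
APV(future benefits) = 116391 * 0.110595 = 12872.2874
Life annuity-due factor ä_{x:6} = sum_{k=0}^{5} k_p_x * v^k = 5.048912
APV(future premiums) = 3549 * 5.048912 = 17918.5883
V = 12872.2874 - 17918.5883
= -5046.3009


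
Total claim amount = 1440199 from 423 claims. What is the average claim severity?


severity = total / number
= 1440199 / 423
= 3404.7258


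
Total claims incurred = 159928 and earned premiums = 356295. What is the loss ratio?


Loss ratio = claims / premiums
= 159928 / 356295
= 0.4489


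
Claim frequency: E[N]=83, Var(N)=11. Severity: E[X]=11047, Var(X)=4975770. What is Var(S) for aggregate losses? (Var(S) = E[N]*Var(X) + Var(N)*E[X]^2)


Var(S) = E[N]*Var(X) + Var(N)*E[X]^2
= 83*4975770 + 11*11047^2
= 412988910 + 1342398299
= 1.7554e+09


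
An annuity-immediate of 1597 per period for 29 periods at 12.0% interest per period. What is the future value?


FV = PMT * ((1+i)^n - 1) / i
= 1597 * ((1.12)^29 - 1) / 0.12
= 1597 * (26.74993 - 1) / 0.12
= 342688.6579


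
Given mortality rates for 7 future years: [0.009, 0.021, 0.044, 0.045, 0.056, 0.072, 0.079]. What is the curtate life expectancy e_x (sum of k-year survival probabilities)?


e_x = sum_{k=1}^{n} k_p_x
k_p_x values:
  1_p_x = 0.991
  2_p_x = 0.970189
  3_p_x = 0.927501
  4_p_x = 0.885763
  5_p_x = 0.83616
  6_p_x = 0.775957
  7_p_x = 0.714656
e_x = 6.1012


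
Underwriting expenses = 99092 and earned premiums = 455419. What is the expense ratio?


Expense ratio = expenses / premiums
= 99092 / 455419
= 0.2176


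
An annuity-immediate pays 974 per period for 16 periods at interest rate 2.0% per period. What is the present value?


PV = PMT * (1 - (1+i)^(-n)) / i
= 974 * (1 - (1+0.02)^(-16)) / 0.02
= 974 * (1 - 0.728446) / 0.02
= 974 * 13.577709
= 13224.6889


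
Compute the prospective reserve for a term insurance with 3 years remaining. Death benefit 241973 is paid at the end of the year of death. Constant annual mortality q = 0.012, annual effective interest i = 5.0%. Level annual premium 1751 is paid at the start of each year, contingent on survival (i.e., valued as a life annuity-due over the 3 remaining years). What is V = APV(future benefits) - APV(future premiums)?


v = 1/(1+i) = 0.952381
APV(future benefits) per unit = sum_{k=0}^{2} k_p_x * q * v^(k+1) = 0.032301
APV(future benefits) = 241973 * 0.032301 = 7815.9872
Life annuity-due factor ä_{x:3} = sum_{k=0}^{2} k_p_x * v^k = 2.826344
APV(future premiums) = 1751 * 2.826344 = 4948.9279
V = 7815.9872 - 4948.9279
= 2867.0593


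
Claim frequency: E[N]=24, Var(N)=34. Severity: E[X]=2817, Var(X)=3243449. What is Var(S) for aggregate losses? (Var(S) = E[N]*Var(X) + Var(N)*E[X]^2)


Var(S) = E[N]*Var(X) + Var(N)*E[X]^2
= 24*3243449 + 34*2817^2
= 77842776 + 269806626
= 3.4765e+08


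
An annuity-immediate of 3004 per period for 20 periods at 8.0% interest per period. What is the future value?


FV = PMT * ((1+i)^n - 1) / i
= 3004 * ((1.08)^20 - 1) / 0.08
= 3004 * (4.660957 - 1) / 0.08
= 137468.9408


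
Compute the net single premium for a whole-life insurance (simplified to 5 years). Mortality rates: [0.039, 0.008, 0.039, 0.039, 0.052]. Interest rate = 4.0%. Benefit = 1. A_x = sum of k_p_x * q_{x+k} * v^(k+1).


v = 0.961538
Year 0: k_p_x=1.0, q=0.039, term=0.0375
Year 1: k_p_x=0.961, q=0.008, term=0.007108
Year 2: k_p_x=0.953312, q=0.039, term=0.033052
Year 3: k_p_x=0.916133, q=0.039, term=0.030541
Year 4: k_p_x=0.880404, q=0.052, term=0.037629
A_x = 0.1458


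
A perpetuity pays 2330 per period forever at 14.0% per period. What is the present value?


PV = PMT / i
= 2330 / 0.14
= 16642.8571


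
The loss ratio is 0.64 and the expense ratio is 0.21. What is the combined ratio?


Combined ratio = loss ratio + expense ratio
= 0.64 + 0.21
= 0.85


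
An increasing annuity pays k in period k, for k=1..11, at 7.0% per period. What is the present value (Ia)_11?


(Ia)_n = sum_{k=1}^{n} k * v^k, v = 1/(1+i)
v = 0.934579
Sum computed term by term:
(Ia)_11 = 39.9652


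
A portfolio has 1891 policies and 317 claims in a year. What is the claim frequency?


frequency = claims / policies
= 317 / 1891
= 0.1676


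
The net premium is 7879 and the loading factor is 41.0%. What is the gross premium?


Gross = net * (1 + loading)
= 7879 * (1 + 0.41)
= 7879 * 1.41
= 11109.39


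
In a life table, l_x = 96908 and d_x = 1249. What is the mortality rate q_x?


q_x = d_x / l_x
= 1249 / 96908
= 0.0129


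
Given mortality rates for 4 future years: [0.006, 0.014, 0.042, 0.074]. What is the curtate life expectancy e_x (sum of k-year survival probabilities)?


e_x = sum_{k=1}^{n} k_p_x
k_p_x values:
  1_p_x = 0.994
  2_p_x = 0.980084
  3_p_x = 0.93892
  4_p_x = 0.86944
e_x = 3.7824


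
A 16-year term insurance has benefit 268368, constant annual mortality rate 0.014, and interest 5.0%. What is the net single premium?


NSP = benefit * sum_{k=0}^{n-1} k_p_x * q * v^(k+1)
With constant q=0.014, v=0.952381
Sum = 0.138776
NSP = 268368 * 0.138776
= 37242.9833


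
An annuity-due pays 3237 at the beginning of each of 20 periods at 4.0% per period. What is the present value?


PV_due = PMT * (1-(1+i)^(-n))/i * (1+i)
PV_immediate = 43991.8864
PV_due = 43991.8864 * 1.04
= 45751.5618


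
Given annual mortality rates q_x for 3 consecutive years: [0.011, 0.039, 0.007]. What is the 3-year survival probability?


p_k = 1 - q_k for each year
Survival = product of (1 - q_k)
= 0.989 * 0.961 * 0.993
= 0.9438


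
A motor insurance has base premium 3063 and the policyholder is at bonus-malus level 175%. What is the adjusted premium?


adjusted = base * BM_level / 100
= 3063 * 175 / 100
= 3063 * 1.75
= 5360.25


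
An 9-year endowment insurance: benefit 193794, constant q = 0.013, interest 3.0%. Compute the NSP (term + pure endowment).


Term component = 18674.0269
Pure endowment = 9_p_x * v^9 * benefit = 0.888903 * 0.766417 * 193794 = 132026.0647
NSP = 150700.0917


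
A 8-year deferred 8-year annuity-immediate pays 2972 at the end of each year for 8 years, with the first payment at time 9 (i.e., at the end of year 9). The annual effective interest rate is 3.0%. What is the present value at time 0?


PV at time 8 of the 8-year annuity-immediate:
a_n = 2972 * (1-(1+0.03)^(-8))/0.03 = 20862.5252
Discount back 8 years to time 0:
PV = 20862.5252 * (1+0.03)^(-8)
= 20862.5252 * 0.789409
= 16469.07


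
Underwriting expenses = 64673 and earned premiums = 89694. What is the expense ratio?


Expense ratio = expenses / premiums
= 64673 / 89694
= 0.721


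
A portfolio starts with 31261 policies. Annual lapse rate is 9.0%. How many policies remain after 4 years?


remaining = initial * (1 - lapse)^years
= 31261 * (1 - 0.09)^4
= 31261 * 0.68575
= 21437.2186


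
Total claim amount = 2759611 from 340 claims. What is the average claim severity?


severity = total / number
= 2759611 / 340
= 8116.5029


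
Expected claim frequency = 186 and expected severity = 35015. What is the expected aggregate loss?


E[S] = E[N] * E[X]
= 186 * 35015
= 6.5128e+06


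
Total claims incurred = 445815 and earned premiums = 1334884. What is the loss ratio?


Loss ratio = claims / premiums
= 445815 / 1334884
= 0.334


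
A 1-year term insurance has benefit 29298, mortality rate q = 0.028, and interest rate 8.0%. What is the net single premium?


NSP = benefit * q * v
v = 1/(1+i) = 0.925926
NSP = 29298 * 0.028 * 0.925926
= 759.5778


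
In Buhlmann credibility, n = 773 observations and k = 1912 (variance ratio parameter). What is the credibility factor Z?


Z = n / (n + k)
= 773 / (773 + 1912)
= 773 / 2685
= 0.2879


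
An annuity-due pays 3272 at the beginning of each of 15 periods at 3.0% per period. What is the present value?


PV_due = PMT * (1-(1+i)^(-n))/i * (1+i)
PV_immediate = 39060.9236
PV_due = 39060.9236 * 1.03
= 40232.7513


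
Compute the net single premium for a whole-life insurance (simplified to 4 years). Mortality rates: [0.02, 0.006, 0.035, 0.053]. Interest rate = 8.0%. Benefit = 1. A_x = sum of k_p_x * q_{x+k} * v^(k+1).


v = 0.925926
Year 0: k_p_x=1.0, q=0.02, term=0.018519
Year 1: k_p_x=0.98, q=0.006, term=0.005041
Year 2: k_p_x=0.97412, q=0.035, term=0.027065
Year 3: k_p_x=0.940026, q=0.053, term=0.03662
A_x = 0.0872


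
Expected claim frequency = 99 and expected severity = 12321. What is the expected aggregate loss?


E[S] = E[N] * E[X]
= 99 * 12321
= 1.2198e+06


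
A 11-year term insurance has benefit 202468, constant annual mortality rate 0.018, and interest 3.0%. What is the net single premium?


NSP = benefit * sum_{k=0}^{n-1} k_p_x * q * v^(k+1)
With constant q=0.018, v=0.970874
Sum = 0.153156
NSP = 202468 * 0.153156
= 31009.1399


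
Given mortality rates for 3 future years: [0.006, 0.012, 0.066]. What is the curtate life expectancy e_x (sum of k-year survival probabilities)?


e_x = sum_{k=1}^{n} k_p_x
k_p_x values:
  1_p_x = 0.994
  2_p_x = 0.982072
  3_p_x = 0.917255
e_x = 2.8933


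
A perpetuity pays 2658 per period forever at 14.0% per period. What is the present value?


PV = PMT / i
= 2658 / 0.14
= 18985.7143


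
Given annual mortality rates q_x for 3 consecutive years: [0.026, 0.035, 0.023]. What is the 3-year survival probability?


p_k = 1 - q_k for each year
Survival = product of (1 - q_k)
= 0.974 * 0.965 * 0.977
= 0.9183


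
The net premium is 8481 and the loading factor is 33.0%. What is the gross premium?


Gross = net * (1 + loading)
= 8481 * (1 + 0.33)
= 8481 * 1.33
= 11279.73


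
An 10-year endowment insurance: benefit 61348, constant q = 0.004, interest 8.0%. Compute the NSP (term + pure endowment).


Term component = 1621.3525
Pure endowment = 10_p_x * v^10 * benefit = 0.960712 * 0.463193 * 61348 = 27299.5971
NSP = 28920.9497


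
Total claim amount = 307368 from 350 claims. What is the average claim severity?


severity = total / number
= 307368 / 350
= 878.1943


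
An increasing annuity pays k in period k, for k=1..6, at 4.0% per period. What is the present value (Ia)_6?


(Ia)_n = sum_{k=1}^{n} k * v^k, v = 1/(1+i)
v = 0.961538
Sum computed term by term:
(Ia)_6 = 17.7484


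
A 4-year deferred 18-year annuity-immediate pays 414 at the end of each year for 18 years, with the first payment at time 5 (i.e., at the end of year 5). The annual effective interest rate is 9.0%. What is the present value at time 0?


PV at time 4 of the 18-year annuity-immediate:
a_n = 414 * (1-(1+0.09)^(-18))/0.09 = 3624.8288
Discount back 4 years to time 0:
PV = 3624.8288 * (1+0.09)^(-4)
= 3624.8288 * 0.708425
= 2567.9201


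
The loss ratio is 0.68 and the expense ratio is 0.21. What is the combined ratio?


Combined ratio = loss ratio + expense ratio
= 0.68 + 0.21
= 0.89


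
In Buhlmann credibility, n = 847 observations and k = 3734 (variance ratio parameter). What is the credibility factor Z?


Z = n / (n + k)
= 847 / (847 + 3734)
= 847 / 4581
= 0.1849


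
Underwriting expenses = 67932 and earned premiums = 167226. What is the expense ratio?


Expense ratio = expenses / premiums
= 67932 / 167226
= 0.4062


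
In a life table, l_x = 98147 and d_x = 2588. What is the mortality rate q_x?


q_x = d_x / l_x
= 2588 / 98147
= 0.0264


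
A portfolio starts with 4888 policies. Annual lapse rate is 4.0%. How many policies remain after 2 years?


remaining = initial * (1 - lapse)^years
= 4888 * (1 - 0.04)^2
= 4888 * 0.9216
= 4504.7808


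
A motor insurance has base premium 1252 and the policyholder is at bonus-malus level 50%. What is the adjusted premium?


adjusted = base * BM_level / 100
= 1252 * 50 / 100
= 1252 * 0.5
= 626.0


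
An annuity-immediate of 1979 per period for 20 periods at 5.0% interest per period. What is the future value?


FV = PMT * ((1+i)^n - 1) / i
= 1979 * ((1.05)^20 - 1) / 0.05
= 1979 * (2.653298 - 1) / 0.05
= 65437.5232


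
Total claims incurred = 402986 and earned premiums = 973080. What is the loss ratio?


Loss ratio = claims / premiums
= 402986 / 973080
= 0.4141


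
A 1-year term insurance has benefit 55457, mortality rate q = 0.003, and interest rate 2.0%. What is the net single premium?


NSP = benefit * q * v
v = 1/(1+i) = 0.980392
NSP = 55457 * 0.003 * 0.980392
= 163.1088


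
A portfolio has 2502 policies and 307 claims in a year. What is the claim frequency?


frequency = claims / policies
= 307 / 2502
= 0.1227


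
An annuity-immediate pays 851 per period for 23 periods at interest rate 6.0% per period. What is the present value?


PV = PMT * (1 - (1+i)^(-n)) / i
= 851 * (1 - (1+0.06)^(-23)) / 0.06
= 851 * (1 - 0.261797) / 0.06
= 851 * 12.303379
= 10470.1755


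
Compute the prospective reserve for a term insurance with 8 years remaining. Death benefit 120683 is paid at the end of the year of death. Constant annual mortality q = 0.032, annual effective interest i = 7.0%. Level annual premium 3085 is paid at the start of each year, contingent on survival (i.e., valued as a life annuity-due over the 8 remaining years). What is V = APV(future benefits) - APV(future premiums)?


v = 1/(1+i) = 0.934579
APV(future benefits) per unit = sum_{k=0}^{7} k_p_x * q * v^(k+1) = 0.172964
APV(future benefits) = 120683 * 0.172964 = 20873.8697
Life annuity-due factor ä_{x:8} = sum_{k=0}^{7} k_p_x * v^k = 5.783499
APV(future premiums) = 3085 * 5.783499 = 17842.0946
V = 20873.8697 - 17842.0946
= 3031.7751


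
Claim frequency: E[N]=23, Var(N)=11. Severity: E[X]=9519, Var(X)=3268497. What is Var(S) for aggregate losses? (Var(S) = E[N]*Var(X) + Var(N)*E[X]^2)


Var(S) = E[N]*Var(X) + Var(N)*E[X]^2
= 23*3268497 + 11*9519^2
= 75175431 + 996724971
= 1.0719e+09


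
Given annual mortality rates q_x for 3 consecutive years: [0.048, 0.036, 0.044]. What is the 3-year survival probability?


p_k = 1 - q_k for each year
Survival = product of (1 - q_k)
= 0.952 * 0.964 * 0.956
= 0.8773


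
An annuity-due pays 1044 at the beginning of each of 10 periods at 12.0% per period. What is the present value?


PV_due = PMT * (1-(1+i)^(-n))/i * (1+i)
PV_immediate = 5898.8328
PV_due = 5898.8328 * 1.12
= 6606.6928


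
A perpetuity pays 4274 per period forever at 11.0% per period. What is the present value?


PV = PMT / i
= 4274 / 0.11
= 38854.5455


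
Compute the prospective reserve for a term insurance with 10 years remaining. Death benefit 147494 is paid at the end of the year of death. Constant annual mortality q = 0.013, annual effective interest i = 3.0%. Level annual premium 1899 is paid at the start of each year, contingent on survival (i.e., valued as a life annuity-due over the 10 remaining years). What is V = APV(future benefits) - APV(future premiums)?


v = 1/(1+i) = 0.970874
APV(future benefits) per unit = sum_{k=0}^{9} k_p_x * q * v^(k+1) = 0.104959
APV(future benefits) = 147494 * 0.104959 = 15480.7854
Life annuity-due factor ä_{x:10} = sum_{k=0}^{9} k_p_x * v^k = 8.315962
APV(future premiums) = 1899 * 8.315962 = 15792.0123
V = 15480.7854 - 15792.0123
= -311.2269


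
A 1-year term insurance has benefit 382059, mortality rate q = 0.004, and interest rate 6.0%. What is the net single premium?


NSP = benefit * q * v
v = 1/(1+i) = 0.943396
NSP = 382059 * 0.004 * 0.943396
= 1441.7321


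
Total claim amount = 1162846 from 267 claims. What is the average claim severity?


severity = total / number
= 1162846 / 267
= 4355.2285


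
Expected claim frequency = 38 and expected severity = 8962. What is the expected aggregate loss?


E[S] = E[N] * E[X]
= 38 * 8962
= 340556


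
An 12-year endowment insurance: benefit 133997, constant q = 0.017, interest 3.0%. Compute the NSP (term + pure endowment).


Term component = 20794.9295
Pure endowment = 12_p_x * v^12 * benefit = 0.814033 * 0.70138 * 133997 = 76505.1362
NSP = 97300.0657


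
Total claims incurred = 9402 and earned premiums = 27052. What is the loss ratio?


Loss ratio = claims / premiums
= 9402 / 27052
= 0.3476


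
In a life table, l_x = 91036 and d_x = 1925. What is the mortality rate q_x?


q_x = d_x / l_x
= 1925 / 91036
= 0.0211


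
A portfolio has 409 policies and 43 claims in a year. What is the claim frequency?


frequency = claims / policies
= 43 / 409
= 0.1051


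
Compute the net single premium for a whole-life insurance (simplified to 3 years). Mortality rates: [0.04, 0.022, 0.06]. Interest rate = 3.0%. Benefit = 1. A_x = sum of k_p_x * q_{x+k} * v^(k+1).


v = 0.970874
Year 0: k_p_x=1.0, q=0.04, term=0.038835
Year 1: k_p_x=0.96, q=0.022, term=0.019908
Year 2: k_p_x=0.93888, q=0.06, term=0.051552
A_x = 0.1103


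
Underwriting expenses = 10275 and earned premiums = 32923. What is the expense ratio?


Expense ratio = expenses / premiums
= 10275 / 32923
= 0.3121


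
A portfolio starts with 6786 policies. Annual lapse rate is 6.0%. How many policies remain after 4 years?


remaining = initial * (1 - lapse)^years
= 6786 * (1 - 0.06)^4
= 6786 * 0.780749
= 5298.1624


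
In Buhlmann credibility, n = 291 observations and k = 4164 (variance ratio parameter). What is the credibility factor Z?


Z = n / (n + k)
= 291 / (291 + 4164)
= 291 / 4455
= 0.0653


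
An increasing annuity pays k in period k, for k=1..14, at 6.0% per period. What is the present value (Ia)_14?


(Ia)_n = sum_{k=1}^{n} k * v^k, v = 1/(1+i)
v = 0.943396
Sum computed term by term:
(Ia)_14 = 61.0078


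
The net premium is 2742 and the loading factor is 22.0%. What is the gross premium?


Gross = net * (1 + loading)
= 2742 * (1 + 0.22)
= 2742 * 1.22
= 3345.24


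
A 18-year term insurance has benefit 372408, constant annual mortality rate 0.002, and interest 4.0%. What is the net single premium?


NSP = benefit * sum_{k=0}^{n-1} k_p_x * q * v^(k+1)
With constant q=0.002, v=0.961538
Sum = 0.024945
NSP = 372408 * 0.024945
= 9289.6925


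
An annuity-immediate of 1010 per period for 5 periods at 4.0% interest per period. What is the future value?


FV = PMT * ((1+i)^n - 1) / i
= 1010 * ((1.04)^5 - 1) / 0.04
= 1010 * (1.216653 - 1) / 0.04
= 5470.4858


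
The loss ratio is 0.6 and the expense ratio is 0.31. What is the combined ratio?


Combined ratio = loss ratio + expense ratio
= 0.6 + 0.31
= 0.91


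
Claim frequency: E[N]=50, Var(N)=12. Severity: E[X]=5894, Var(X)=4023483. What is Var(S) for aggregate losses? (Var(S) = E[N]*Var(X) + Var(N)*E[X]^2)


Var(S) = E[N]*Var(X) + Var(N)*E[X]^2
= 50*4023483 + 12*5894^2
= 201174150 + 416870832
= 6.1804e+08


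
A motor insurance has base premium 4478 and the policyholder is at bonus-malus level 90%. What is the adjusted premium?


adjusted = base * BM_level / 100
= 4478 * 90 / 100
= 4478 * 0.9
= 4030.2


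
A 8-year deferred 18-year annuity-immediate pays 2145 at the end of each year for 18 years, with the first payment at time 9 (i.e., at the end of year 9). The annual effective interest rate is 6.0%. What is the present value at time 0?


PV at time 8 of the 18-year annuity-immediate:
a_n = 2145 * (1-(1+0.06)^(-18))/0.06 = 23225.2095
Discount back 8 years to time 0:
PV = 23225.2095 * (1+0.06)^(-8)
= 23225.2095 * 0.627412
= 14571.7837


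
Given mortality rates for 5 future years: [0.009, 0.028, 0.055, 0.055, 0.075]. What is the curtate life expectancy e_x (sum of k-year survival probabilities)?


e_x = sum_{k=1}^{n} k_p_x
k_p_x values:
  1_p_x = 0.991
  2_p_x = 0.963252
  3_p_x = 0.910273
  4_p_x = 0.860208
  5_p_x = 0.795693
e_x = 4.5204


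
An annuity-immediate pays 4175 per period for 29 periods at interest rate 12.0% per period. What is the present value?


PV = PMT * (1 - (1+i)^(-n)) / i
= 4175 * (1 - (1+0.12)^(-29)) / 0.12
= 4175 * (1 - 0.037383) / 0.12
= 4175 * 8.021806
= 33491.0402


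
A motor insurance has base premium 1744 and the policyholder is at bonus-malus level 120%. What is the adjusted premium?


adjusted = base * BM_level / 100
= 1744 * 120 / 100
= 1744 * 1.2
= 2092.8


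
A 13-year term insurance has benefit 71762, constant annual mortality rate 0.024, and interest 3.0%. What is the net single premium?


NSP = benefit * sum_{k=0}^{n-1} k_p_x * q * v^(k+1)
With constant q=0.024, v=0.970874
Sum = 0.223755
NSP = 71762 * 0.223755
= 16057.1198


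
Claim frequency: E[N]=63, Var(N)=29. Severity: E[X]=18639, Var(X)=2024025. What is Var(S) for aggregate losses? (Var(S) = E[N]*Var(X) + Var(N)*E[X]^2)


Var(S) = E[N]*Var(X) + Var(N)*E[X]^2
= 63*2024025 + 29*18639^2
= 127513575 + 10074957309
= 1.0202e+10


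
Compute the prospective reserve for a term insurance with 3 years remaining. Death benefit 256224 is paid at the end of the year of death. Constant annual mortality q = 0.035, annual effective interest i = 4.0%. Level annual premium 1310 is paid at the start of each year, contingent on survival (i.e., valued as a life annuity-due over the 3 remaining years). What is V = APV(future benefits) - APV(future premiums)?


v = 1/(1+i) = 0.961538
APV(future benefits) per unit = sum_{k=0}^{2} k_p_x * q * v^(k+1) = 0.093856
APV(future benefits) = 256224 * 0.093856 = 24048.0776
Life annuity-due factor ä_{x:3} = sum_{k=0}^{2} k_p_x * v^k = 2.788854
APV(future premiums) = 1310 * 2.788854 = 3653.3994
V = 24048.0776 - 3653.3994
= 20394.6782


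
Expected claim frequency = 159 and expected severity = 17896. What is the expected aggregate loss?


E[S] = E[N] * E[X]
= 159 * 17896
= 2.8455e+06


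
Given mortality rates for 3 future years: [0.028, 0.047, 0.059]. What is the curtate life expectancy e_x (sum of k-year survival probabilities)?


e_x = sum_{k=1}^{n} k_p_x
k_p_x values:
  1_p_x = 0.972
  2_p_x = 0.926316
  3_p_x = 0.871663
e_x = 2.77


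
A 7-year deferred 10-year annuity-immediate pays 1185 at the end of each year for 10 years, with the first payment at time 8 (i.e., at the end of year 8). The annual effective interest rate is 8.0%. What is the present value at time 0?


PV at time 7 of the 10-year annuity-immediate:
a_n = 1185 * (1-(1+0.08)^(-10))/0.08 = 7951.4465
Discount back 7 years to time 0:
PV = 7951.4465 * (1+0.08)^(-7)
= 7951.4465 * 0.58349
= 4639.5926


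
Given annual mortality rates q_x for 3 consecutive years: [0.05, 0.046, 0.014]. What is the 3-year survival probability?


p_k = 1 - q_k for each year
Survival = product of (1 - q_k)
= 0.95 * 0.954 * 0.986
= 0.8936


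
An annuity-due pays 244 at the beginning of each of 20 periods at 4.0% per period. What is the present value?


PV_due = PMT * (1-(1+i)^(-n))/i * (1+i)
PV_immediate = 3316.0396
PV_due = 3316.0396 * 1.04
= 3448.6812


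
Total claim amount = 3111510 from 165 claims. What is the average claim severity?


severity = total / number
= 3111510 / 165
= 18857.6364


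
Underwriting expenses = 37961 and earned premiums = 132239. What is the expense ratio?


Expense ratio = expenses / premiums
= 37961 / 132239
= 0.2871


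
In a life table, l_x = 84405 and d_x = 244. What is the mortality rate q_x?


q_x = d_x / l_x
= 244 / 84405
= 0.0029


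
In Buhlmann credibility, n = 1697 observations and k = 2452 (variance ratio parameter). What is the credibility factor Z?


Z = n / (n + k)
= 1697 / (1697 + 2452)
= 1697 / 4149
= 0.409


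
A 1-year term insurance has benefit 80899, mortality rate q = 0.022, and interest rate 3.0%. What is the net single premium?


NSP = benefit * q * v
v = 1/(1+i) = 0.970874
NSP = 80899 * 0.022 * 0.970874
= 1727.9398


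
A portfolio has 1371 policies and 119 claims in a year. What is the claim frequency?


frequency = claims / policies
= 119 / 1371
= 0.0868


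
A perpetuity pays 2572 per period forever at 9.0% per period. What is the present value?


PV = PMT / i
= 2572 / 0.09
= 28577.7778


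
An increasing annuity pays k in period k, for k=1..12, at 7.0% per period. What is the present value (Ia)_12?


(Ia)_n = sum_{k=1}^{n} k * v^k, v = 1/(1+i)
v = 0.934579
Sum computed term by term:
(Ia)_12 = 45.2933


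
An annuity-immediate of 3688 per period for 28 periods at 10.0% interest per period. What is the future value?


FV = PMT * ((1+i)^n - 1) / i
= 3688 * ((1.1)^28 - 1) / 0.1
= 3688 * (14.420994 - 1) / 0.1
= 494966.2444


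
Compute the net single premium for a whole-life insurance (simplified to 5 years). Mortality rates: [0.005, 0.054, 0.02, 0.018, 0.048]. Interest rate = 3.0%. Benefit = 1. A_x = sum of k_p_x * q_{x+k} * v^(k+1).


v = 0.970874
Year 0: k_p_x=1.0, q=0.005, term=0.004854
Year 1: k_p_x=0.995, q=0.054, term=0.050646
Year 2: k_p_x=0.94127, q=0.02, term=0.017228
Year 3: k_p_x=0.922445, q=0.018, term=0.014752
Year 4: k_p_x=0.905841, q=0.048, term=0.037507
A_x = 0.125


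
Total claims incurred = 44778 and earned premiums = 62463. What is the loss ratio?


Loss ratio = claims / premiums
= 44778 / 62463
= 0.7169


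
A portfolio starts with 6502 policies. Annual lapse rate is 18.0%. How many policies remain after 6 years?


remaining = initial * (1 - lapse)^years
= 6502 * (1 - 0.18)^6
= 6502 * 0.304007
= 1976.6514


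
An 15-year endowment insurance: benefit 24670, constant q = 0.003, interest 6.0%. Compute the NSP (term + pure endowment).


Term component = 706.176
Pure endowment = 15_p_x * v^15 * benefit = 0.955933 * 0.417265 * 24670 = 9840.3047
NSP = 10546.4806


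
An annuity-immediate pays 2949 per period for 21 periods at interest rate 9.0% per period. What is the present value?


PV = PMT * (1 - (1+i)^(-n)) / i
= 2949 * (1 - (1+0.09)^(-21)) / 0.09
= 2949 * (1 - 0.163698) / 0.09
= 2949 * 9.292244
= 27402.8268


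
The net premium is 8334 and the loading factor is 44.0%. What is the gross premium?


Gross = net * (1 + loading)
= 8334 * (1 + 0.44)
= 8334 * 1.44
= 12000.96


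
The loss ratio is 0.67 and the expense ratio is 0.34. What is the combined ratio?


Combined ratio = loss ratio + expense ratio
= 0.67 + 0.34
= 1.01


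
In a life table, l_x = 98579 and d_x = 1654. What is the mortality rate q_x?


q_x = d_x / l_x
= 1654 / 98579
= 0.0168


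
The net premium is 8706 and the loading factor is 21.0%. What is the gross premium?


Gross = net * (1 + loading)
= 8706 * (1 + 0.21)
= 8706 * 1.21
= 10534.26


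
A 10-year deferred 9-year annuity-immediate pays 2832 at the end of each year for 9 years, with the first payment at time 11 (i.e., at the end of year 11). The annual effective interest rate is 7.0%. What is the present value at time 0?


PV at time 10 of the 9-year annuity-immediate:
a_n = 2832 * (1-(1+0.07)^(-9))/0.07 = 18451.1377
Discount back 10 years to time 0:
PV = 18451.1377 * (1+0.07)^(-10)
= 18451.1377 * 0.508349
= 9379.6228


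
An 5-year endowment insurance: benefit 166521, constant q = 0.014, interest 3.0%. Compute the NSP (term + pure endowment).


Term component = 10390.5043
Pure endowment = 5_p_x * v^5 * benefit = 0.931933 * 0.862609 * 166521 = 133865.1292
NSP = 144255.6335


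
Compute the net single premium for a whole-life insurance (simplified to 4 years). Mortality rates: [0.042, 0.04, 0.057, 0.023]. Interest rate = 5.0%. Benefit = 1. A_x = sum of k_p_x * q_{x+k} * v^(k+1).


v = 0.952381
Year 0: k_p_x=1.0, q=0.042, term=0.04
Year 1: k_p_x=0.958, q=0.04, term=0.034757
Year 2: k_p_x=0.91968, q=0.057, term=0.045284
Year 3: k_p_x=0.867258, q=0.023, term=0.01641
A_x = 0.1365


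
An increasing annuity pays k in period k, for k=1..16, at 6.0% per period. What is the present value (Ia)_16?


(Ia)_n = sum_{k=1}^{n} k * v^k, v = 1/(1+i)
v = 0.943396
Sum computed term by term:
(Ia)_16 = 73.5651


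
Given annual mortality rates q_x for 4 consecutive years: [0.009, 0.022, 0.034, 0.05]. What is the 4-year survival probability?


p_k = 1 - q_k for each year
Survival = product of (1 - q_k)
= 0.991 * 0.978 * 0.966 * 0.95
= 0.8894


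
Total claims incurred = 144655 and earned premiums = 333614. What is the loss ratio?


Loss ratio = claims / premiums
= 144655 / 333614
= 0.4336


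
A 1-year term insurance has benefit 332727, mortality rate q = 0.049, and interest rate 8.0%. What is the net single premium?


NSP = benefit * q * v
v = 1/(1+i) = 0.925926
NSP = 332727 * 0.049 * 0.925926
= 15095.9472


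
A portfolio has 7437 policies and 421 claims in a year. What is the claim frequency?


frequency = claims / policies
= 421 / 7437
= 0.0566


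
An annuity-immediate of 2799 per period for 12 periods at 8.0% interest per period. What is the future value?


FV = PMT * ((1+i)^n - 1) / i
= 2799 * ((1.08)^12 - 1) / 0.08
= 2799 * (2.51817 - 1) / 0.08
= 53116.977


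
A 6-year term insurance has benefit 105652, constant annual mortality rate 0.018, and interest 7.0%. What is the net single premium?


NSP = benefit * sum_{k=0}^{n-1} k_p_x * q * v^(k+1)
With constant q=0.018, v=0.934579
Sum = 0.082322
NSP = 105652 * 0.082322
= 8697.4382


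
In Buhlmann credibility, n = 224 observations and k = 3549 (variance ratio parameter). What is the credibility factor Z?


Z = n / (n + k)
= 224 / (224 + 3549)
= 224 / 3773
= 0.0594


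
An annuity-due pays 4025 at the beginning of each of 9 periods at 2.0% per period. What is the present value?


PV_due = PMT * (1-(1+i)^(-n))/i * (1+i)
PV_immediate = 32853.0027
PV_due = 32853.0027 * 1.02
= 33510.0628


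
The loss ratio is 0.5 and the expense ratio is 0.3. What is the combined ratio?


Combined ratio = loss ratio + expense ratio
= 0.5 + 0.3
= 0.8


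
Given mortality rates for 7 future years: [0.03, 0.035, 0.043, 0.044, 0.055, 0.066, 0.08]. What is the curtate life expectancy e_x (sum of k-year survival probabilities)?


e_x = sum_{k=1}^{n} k_p_x
k_p_x values:
  1_p_x = 0.97
  2_p_x = 0.93605
  3_p_x = 0.8958
  4_p_x = 0.856385
  5_p_x = 0.809284
  6_p_x = 0.755871
  7_p_x = 0.695401
e_x = 5.9188


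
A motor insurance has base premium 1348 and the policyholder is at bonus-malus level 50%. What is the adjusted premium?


adjusted = base * BM_level / 100
= 1348 * 50 / 100
= 1348 * 0.5
= 674.0


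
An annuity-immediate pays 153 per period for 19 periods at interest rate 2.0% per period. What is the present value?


PV = PMT * (1 - (1+i)^(-n)) / i
= 153 * (1 - (1+0.02)^(-19)) / 0.02
= 153 * (1 - 0.686431) / 0.02
= 153 * 15.678462
= 2398.8047


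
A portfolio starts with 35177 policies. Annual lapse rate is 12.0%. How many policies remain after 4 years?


remaining = initial * (1 - lapse)^years
= 35177 * (1 - 0.12)^4
= 35177 * 0.599695
= 21095.4837


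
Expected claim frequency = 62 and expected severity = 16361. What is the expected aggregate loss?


E[S] = E[N] * E[X]
= 62 * 16361
= 1.0144e+06


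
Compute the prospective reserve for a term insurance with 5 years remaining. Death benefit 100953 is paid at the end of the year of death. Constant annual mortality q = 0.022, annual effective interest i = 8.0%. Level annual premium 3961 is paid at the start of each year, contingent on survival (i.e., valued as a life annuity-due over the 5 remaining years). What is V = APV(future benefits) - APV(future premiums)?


v = 1/(1+i) = 0.925926
APV(future benefits) per unit = sum_{k=0}^{4} k_p_x * q * v^(k+1) = 0.084346
APV(future benefits) = 100953 * 0.084346 = 8514.9791
Life annuity-due factor ä_{x:5} = sum_{k=0}^{4} k_p_x * v^k = 4.140621
APV(future premiums) = 3961 * 4.140621 = 16400.998
V = 8514.9791 - 16400.998
= -7886.0189


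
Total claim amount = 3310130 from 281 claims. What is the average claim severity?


severity = total / number
= 3310130 / 281
= 11779.8221


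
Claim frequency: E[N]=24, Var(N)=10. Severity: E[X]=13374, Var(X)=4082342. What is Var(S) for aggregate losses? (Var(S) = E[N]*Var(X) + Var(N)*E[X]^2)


Var(S) = E[N]*Var(X) + Var(N)*E[X]^2
= 24*4082342 + 10*13374^2
= 97976208 + 1788638760
= 1.8866e+09


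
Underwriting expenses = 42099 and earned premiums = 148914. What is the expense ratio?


Expense ratio = expenses / premiums
= 42099 / 148914
= 0.2827


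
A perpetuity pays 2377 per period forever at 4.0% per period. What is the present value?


PV = PMT / i
= 2377 / 0.04
= 59425.0


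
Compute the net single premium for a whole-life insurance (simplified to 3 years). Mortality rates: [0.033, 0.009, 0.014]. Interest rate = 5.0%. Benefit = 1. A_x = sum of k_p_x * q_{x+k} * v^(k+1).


v = 0.952381
Year 0: k_p_x=1.0, q=0.033, term=0.031429
Year 1: k_p_x=0.967, q=0.009, term=0.007894
Year 2: k_p_x=0.958297, q=0.014, term=0.011589
A_x = 0.0509


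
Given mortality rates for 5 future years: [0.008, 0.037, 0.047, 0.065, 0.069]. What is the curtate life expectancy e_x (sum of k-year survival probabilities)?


e_x = sum_{k=1}^{n} k_p_x
k_p_x values:
  1_p_x = 0.992
  2_p_x = 0.955296
  3_p_x = 0.910397
  4_p_x = 0.851221
  5_p_x = 0.792487
e_x = 4.5014


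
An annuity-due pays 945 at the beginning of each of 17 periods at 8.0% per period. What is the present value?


PV_due = PMT * (1-(1+i)^(-n))/i * (1+i)
PV_immediate = 8619.948
PV_due = 8619.948 * 1.08
= 9309.5439


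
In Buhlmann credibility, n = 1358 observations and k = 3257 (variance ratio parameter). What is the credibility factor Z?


Z = n / (n + k)
= 1358 / (1358 + 3257)
= 1358 / 4615
= 0.2943


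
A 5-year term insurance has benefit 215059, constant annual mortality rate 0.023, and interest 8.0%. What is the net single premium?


NSP = benefit * sum_{k=0}^{n-1} k_p_x * q * v^(k+1)
With constant q=0.023, v=0.925926
Sum = 0.088018
NSP = 215059 * 0.088018
= 18928.9612
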